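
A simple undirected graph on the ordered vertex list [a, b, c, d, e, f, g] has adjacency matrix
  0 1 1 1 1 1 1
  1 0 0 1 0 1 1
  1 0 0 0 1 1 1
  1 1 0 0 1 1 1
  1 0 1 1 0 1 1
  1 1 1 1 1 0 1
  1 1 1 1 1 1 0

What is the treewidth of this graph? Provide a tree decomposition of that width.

Every bag has size at most 5, so the width is 5 − 1 = 4 and tw(G) ≤ 4. On the other hand G contains the 5-clique {a, d, e, f, g}. A clique must lie in a single bag of any decomposition, so no decomposition can have width below 4. Hence tw(G) = 4 exactly.

Treewidth 4.
Bags: B1 = {a, d, e, f, g}  B2 = {a, b, d, f, g}  B3 = {a, c, e, f, g}
Tree: B1–B2, B1–B3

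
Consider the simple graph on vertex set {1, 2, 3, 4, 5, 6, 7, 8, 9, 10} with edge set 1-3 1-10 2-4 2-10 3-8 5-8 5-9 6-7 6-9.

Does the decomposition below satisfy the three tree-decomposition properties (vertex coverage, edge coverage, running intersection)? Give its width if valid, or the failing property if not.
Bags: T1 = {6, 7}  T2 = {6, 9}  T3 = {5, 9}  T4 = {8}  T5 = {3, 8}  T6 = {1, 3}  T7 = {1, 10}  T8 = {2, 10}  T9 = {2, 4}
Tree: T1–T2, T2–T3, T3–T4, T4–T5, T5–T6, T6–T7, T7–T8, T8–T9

A tree decomposition must satisfy three properties: every vertex lies in some bag; for every edge, both endpoints lie together in some bag; and for every vertex, the bags containing it form a connected subtree. Here edge (5,8) lies in no bag, so the decomposition is invalid.

No — edge (5,8) lies in no bag.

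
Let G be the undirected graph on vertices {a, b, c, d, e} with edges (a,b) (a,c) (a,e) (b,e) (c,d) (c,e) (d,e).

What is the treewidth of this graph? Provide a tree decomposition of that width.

Treewidth 2.
One optimal decomposition is:
Bags: B1 = {a, b, e}  B2 = {a, c, e}  B3 = {c, d, e}
Tree: B1–B2, B2–B3

Every bag has size at most 3, so the width is 3 − 1 = 2 and tw(G) ≤ 2. For the lower bound, the 3 vertices {c, d, e} are pairwise adjacent, and any tree decomposition puts a clique entirely inside one bag — forcing width ≥ 2. Therefore the treewidth is 2.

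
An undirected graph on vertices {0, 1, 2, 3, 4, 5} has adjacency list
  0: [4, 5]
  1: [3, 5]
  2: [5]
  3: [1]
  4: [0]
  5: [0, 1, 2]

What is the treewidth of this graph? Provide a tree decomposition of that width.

Treewidth 1.
One such decomposition:
Bags: B1 = {1, 5}  B2 = {2, 5}  B3 = {1, 3}  B4 = {0, 5}  B5 = {0, 4}
Tree: B1–B2, B1–B3, B2–B4, B4–B5

Every bag has size at most 2, so the width is 2 − 1 = 1 and tw(G) ≤ 1. G has an edge, so its treewidth is at least 1. The upper and lower bounds meet at 1, so that is the treewidth.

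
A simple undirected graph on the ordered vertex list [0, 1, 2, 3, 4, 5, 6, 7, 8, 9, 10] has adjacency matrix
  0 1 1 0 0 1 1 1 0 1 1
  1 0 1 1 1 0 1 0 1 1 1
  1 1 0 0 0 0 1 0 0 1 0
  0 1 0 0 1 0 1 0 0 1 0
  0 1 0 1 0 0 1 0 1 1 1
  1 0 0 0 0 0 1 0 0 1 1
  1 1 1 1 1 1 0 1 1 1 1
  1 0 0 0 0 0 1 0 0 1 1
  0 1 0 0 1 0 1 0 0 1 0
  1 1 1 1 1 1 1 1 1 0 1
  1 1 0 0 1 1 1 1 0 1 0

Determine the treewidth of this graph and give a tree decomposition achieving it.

Every bag has size at most 5, so the width is 5 − 1 = 4 and tw(G) ≤ 4. Conversely, {0, 1, 2, 6, 9} is a clique of size 5, and the vertices of any clique must share a bag in every tree decomposition; so some bag has ≥ 5 vertices and tw(G) ≥ 4. The upper and lower bounds meet at 4, so that is the treewidth.

Treewidth 4.
One such decomposition:
Bags: B1 = {0, 1, 6, 9, 10}  B2 = {1, 4, 6, 9, 10}  B3 = {0, 1, 2, 6, 9}  B4 = {0, 6, 7, 9, 10}  B5 = {0, 5, 6, 9, 10}  B6 = {1, 3, 4, 6, 9}  B7 = {1, 4, 6, 8, 9}
Tree: B1–B2, B1–B3, B1–B4, B4–B5, B2–B6, B6–B7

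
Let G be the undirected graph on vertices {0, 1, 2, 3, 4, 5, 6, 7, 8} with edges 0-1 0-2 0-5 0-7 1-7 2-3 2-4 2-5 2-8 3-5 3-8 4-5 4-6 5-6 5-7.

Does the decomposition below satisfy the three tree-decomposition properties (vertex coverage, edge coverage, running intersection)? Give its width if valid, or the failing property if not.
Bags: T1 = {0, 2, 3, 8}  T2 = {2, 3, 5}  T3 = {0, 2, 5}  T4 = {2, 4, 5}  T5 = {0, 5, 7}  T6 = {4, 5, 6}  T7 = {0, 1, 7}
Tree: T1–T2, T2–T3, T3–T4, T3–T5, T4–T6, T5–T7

No — bags containing vertex 0 are not connected in the tree.

A tree decomposition must satisfy three properties: every vertex lies in some bag; for every edge, both endpoints lie together in some bag; and for every vertex, the bags containing it form a connected subtree. Here bags containing vertex 0 are not connected in the tree, so the decomposition is invalid.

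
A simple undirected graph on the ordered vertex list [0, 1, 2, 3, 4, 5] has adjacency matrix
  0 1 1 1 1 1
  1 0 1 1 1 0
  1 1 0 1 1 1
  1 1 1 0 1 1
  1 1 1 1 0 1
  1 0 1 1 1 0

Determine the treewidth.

A width-4 tree decomposition is:
Bags: B1 = {0, 2, 3, 4, 5}  B2 = {0, 1, 2, 3, 4}
Tree: B1–B2
Each bag holds 5 vertices, so the decomposition has width 4, which upper-bounds the treewidth. On the other hand G contains the 5-clique {0, 1, 2, 3, 4}. A clique must lie in a single bag of any decomposition, so no decomposition can have width below 4. Therefore the treewidth is 4.

4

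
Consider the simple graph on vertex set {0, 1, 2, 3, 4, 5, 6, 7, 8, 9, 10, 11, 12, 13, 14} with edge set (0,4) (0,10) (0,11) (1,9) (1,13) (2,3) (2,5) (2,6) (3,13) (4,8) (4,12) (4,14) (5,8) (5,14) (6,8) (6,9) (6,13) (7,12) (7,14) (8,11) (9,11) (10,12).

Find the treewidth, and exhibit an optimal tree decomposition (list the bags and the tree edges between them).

Treewidth 3.
Bags: B1 = {1, 3, 9, 13}  B2 = {3, 6, 9, 13}  B3 = {2, 3, 6, 9}  B4 = {2, 6, 9, 11}  B5 = {2, 6, 8, 11}  B6 = {2, 5, 8, 11}  B7 = {0, 5, 8, 11}  B8 = {0, 4, 5, 8}  B9 = {0, 4, 5, 14}  B10 = {0, 4, 10, 14}  B11 = {4, 10, 12, 14}  B12 = {7, 10, 12, 14}
Tree: B1–B2, B2–B3, B3–B4, B4–B5, B5–B6, B6–B7, B7–B8, B8–B9, B9–B10, B10–B11, B11–B12

The largest bag has 4 vertices, giving width 3; this decomposition certifies tw(G) ≤ 3. For the lower bound: the 4 vertex sets {1,3,13}, {9}, {6}, {2,5,8,11} are disjoint, each induces a connected subgraph, and every pair is joined by at least one edge of G. Contracting each set to a single vertex therefore yields K_{4} as a minor, and since treewidth is minor-monotone, tw(G) ≥ tw(K_{4}) = 3. Therefore the treewidth is 3.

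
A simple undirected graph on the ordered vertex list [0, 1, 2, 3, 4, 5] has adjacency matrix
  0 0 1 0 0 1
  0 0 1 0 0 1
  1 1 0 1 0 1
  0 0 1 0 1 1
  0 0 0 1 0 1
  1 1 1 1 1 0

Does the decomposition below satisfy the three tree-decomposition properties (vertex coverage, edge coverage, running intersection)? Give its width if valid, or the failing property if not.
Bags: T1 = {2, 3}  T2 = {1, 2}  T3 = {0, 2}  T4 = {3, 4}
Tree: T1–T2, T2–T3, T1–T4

No — vertex 5 appears in no bag.

A tree decomposition must satisfy three properties: every vertex lies in some bag; for every edge, both endpoints lie together in some bag; and for every vertex, the bags containing it form a connected subtree. Here vertex 5 appears in no bag, so the decomposition is invalid.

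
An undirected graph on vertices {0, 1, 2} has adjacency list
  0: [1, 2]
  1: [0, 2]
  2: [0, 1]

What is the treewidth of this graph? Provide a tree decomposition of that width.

Treewidth 2.
One such decomposition:
Bags: B1 = {0, 1, 2}
Tree: (single bag)

A single bag containing all 3 vertices is trivially a valid decomposition of width 2. Conversely, {0, 1, 2} is a clique of size 3, and the vertices of any clique must share a bag in every tree decomposition; so some bag has ≥ 3 vertices and tw(G) ≥ 2. The upper and lower bounds meet at 2, so that is the treewidth.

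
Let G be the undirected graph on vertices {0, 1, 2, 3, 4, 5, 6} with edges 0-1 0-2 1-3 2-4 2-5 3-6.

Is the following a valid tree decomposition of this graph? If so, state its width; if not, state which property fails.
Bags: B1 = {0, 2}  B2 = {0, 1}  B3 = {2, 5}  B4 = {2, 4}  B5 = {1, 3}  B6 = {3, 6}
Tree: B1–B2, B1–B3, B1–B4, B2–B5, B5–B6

Yes; width 1.

Vertex coverage: the bags together contain {0, 1, 2, 3, 4, 5, 6}, the full vertex set. Edge coverage: each edge of G has both endpoints in at least one bag. Running intersection: for every vertex, the bags containing it form a connected subtree. All three properties hold, so this is a valid tree decomposition of width max|bag| − 1 = 1, and hence tw(G) ≤ 1.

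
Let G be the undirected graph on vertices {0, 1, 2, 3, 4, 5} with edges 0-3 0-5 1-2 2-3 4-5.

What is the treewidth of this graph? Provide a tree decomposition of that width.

Each bag holds 2 vertices, so the decomposition has width 1, which upper-bounds the treewidth. Since G has at least one edge (e.g. 1–2), it is not an edgeless graph, so tw(G) ≥ 1. The upper and lower bounds meet at 1, so that is the treewidth.

Treewidth 1.
One optimal decomposition is:
Bags: B1 = {1, 2}  B2 = {2, 3}  B3 = {0, 3}  B4 = {0, 5}  B5 = {4, 5}
Tree: B1–B2, B2–B3, B3–B4, B4–B5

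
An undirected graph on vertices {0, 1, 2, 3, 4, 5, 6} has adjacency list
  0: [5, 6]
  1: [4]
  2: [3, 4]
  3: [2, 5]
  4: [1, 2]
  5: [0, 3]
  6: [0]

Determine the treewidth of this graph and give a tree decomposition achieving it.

Each bag holds 2 vertices, so the decomposition has width 1, which upper-bounds the treewidth. Any graph with an edge has treewidth ≥ 1, and G has the edge 6–0. Therefore the treewidth is 1.

Treewidth 1.
Bags: B1 = {0, 6}  B2 = {0, 5}  B3 = {3, 5}  B4 = {2, 3}  B5 = {2, 4}  B6 = {1, 4}
Tree: B1–B2, B2–B3, B3–B4, B4–B5, B5–B6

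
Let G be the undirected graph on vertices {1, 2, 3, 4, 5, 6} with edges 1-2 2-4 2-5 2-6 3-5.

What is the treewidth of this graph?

A width-1 tree decomposition is:
Bags: B1 = {2, 5}  B2 = {1, 2}  B3 = {3, 5}  B4 = {2, 6}  B5 = {2, 4}
Tree: B1–B2, B1–B3, B2–B4, B2–B5
Every bag has size at most 2, so the width is 2 − 1 = 1 and tw(G) ≤ 1. G has an edge, so its treewidth is at least 1. Hence tw(G) = 1 exactly.

1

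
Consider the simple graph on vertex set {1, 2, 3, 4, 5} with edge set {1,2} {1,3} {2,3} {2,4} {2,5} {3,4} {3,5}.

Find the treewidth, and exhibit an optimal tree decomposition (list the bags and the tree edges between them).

Treewidth 2.
One optimal decomposition is:
Bags: B1 = {1, 2, 3}  B2 = {2, 3, 4}  B3 = {2, 3, 5}
Tree: B1–B2, B1–B3

Every bag has size at most 3, so the width is 3 − 1 = 2 and tw(G) ≤ 2. For the lower bound, the 3 vertices {1, 2, 3} are pairwise adjacent, and any tree decomposition puts a clique entirely inside one bag — forcing width ≥ 2. The upper and lower bounds meet at 2, so that is the treewidth.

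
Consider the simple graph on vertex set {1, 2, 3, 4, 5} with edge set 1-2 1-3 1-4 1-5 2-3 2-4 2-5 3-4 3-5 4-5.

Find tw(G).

4

A width-4 tree decomposition is:
Bags: B1 = {1, 2, 3, 4, 5}
Tree: (single bag)
A single bag containing all 5 vertices is trivially a valid decomposition of width 4. For the lower bound, the 5 vertices {1, 2, 3, 4, 5} are pairwise adjacent, and any tree decomposition puts a clique entirely inside one bag — forcing width ≥ 4. Therefore the treewidth is 4.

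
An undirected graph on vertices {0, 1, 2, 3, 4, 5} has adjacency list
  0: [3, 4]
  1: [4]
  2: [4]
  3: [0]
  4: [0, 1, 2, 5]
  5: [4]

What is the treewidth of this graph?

A width-1 tree decomposition is:
Bags: B1 = {1, 4}  B2 = {2, 4}  B3 = {4, 5}  B4 = {0, 4}  B5 = {0, 3}
Tree: B1–B2, B2–B3, B2–B4, B4–B5
Each bag holds 2 vertices, so the decomposition has width 1, which upper-bounds the treewidth. G has an edge, so its treewidth is at least 1. Combining the bounds, tw(G) = 1.

1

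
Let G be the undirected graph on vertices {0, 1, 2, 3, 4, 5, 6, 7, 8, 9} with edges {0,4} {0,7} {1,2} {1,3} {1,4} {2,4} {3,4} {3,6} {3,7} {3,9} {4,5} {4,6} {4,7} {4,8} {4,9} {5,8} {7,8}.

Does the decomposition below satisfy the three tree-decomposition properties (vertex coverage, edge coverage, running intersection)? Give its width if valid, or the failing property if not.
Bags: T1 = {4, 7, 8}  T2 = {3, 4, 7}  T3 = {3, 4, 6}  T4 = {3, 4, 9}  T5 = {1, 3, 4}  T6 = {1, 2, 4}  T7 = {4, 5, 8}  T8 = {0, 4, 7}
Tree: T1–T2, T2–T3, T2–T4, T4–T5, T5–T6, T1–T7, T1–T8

Checking the three conditions: (i) the bags cover all of {0, 1, 2, 3, 4, 5, 6, 7, 8, 9}; (ii) for each edge, some bag contains both endpoints; (iii) the bags containing any fixed vertex form a subtree. All hold, so the decomposition is valid with width 3 − 1 = 2.

Yes; width 2.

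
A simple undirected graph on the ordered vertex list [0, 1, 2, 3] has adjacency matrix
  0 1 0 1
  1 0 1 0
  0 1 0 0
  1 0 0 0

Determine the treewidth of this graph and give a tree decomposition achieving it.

Treewidth 1.
One such decomposition:
Bags: B1 = {0, 1}  B2 = {0, 3}  B3 = {1, 2}
Tree: B1–B2, B1–B3

Each bag holds 2 vertices, so the decomposition has width 1, which upper-bounds the treewidth. Since G has at least one edge (e.g. 1–0), it is not an edgeless graph, so tw(G) ≥ 1. Combining the bounds, tw(G) = 1.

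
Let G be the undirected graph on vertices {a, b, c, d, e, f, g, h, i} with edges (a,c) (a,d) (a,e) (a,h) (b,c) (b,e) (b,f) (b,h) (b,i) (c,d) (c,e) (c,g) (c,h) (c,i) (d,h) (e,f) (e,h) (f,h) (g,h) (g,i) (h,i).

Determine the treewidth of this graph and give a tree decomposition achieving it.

Every bag has size at most 4, so the width is 4 − 1 = 3 and tw(G) ≤ 3. For the lower bound, the 4 vertices {a, c, d, h} are pairwise adjacent, and any tree decomposition puts a clique entirely inside one bag — forcing width ≥ 3. Therefore the treewidth is 3.

Treewidth 3.
One such decomposition:
Bags: B1 = {a, c, e, h}  B2 = {b, c, e, h}  B3 = {b, c, h, i}  B4 = {c, g, h, i}  B5 = {a, c, d, h}  B6 = {b, e, f, h}
Tree: B1–B2, B2–B3, B3–B4, B1–B5, B2–B6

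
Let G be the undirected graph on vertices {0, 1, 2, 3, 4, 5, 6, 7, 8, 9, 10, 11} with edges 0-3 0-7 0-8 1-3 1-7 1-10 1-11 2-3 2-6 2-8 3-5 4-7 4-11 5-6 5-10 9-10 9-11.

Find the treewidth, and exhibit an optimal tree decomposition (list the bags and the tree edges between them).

Every bag has size at most 4, so the width is 4 − 1 = 3 and tw(G) ≤ 3. For the lower bound: the 4 vertex sets {2,6,8}, {0}, {3}, {1,5,7,10} are disjoint, each induces a connected subgraph, and every pair is joined by at least one edge of G. Contracting each set to a single vertex therefore yields K_{4} as a minor, and since treewidth is minor-monotone, tw(G) ≥ tw(K_{4}) = 3. Hence tw(G) = 3 exactly.

Treewidth 3.
Bags: B1 = {0, 2, 6, 8}  B2 = {0, 2, 3, 6}  B3 = {0, 3, 5, 6}  B4 = {0, 3, 5, 7}  B5 = {1, 3, 5, 7}  B6 = {1, 5, 7, 10}  B7 = {1, 4, 7, 10}  B8 = {1, 4, 10, 11}  B9 = {4, 9, 10, 11}
Tree: B1–B2, B2–B3, B3–B4, B4–B5, B5–B6, B6–B7, B7–B8, B8–B9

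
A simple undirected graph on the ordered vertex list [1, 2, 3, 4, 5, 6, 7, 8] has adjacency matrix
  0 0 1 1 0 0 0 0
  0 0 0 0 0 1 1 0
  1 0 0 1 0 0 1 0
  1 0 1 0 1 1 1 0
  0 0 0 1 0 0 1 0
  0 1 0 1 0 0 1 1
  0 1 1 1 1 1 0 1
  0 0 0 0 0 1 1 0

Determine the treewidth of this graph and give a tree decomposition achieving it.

Each bag holds 3 vertices, so the decomposition has width 2, which upper-bounds the treewidth. For the lower bound, the 3 vertices {1, 3, 4} are pairwise adjacent, and any tree decomposition puts a clique entirely inside one bag — forcing width ≥ 2. Hence tw(G) = 2 exactly.

Treewidth 2.
Bags: B1 = {2, 6, 7}  B2 = {4, 6, 7}  B3 = {3, 4, 7}  B4 = {1, 3, 4}  B5 = {4, 5, 7}  B6 = {6, 7, 8}
Tree: B1–B2, B2–B3, B3–B4, B2–B5, B2–B6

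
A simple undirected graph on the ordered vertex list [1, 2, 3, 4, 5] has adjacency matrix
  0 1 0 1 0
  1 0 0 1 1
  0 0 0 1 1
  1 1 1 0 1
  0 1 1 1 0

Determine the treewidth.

2

A width-2 tree decomposition is:
Bags: B1 = {2, 4, 5}  B2 = {1, 2, 4}  B3 = {3, 4, 5}
Tree: B1–B2, B1–B3
Every bag has size at most 3, so the width is 3 − 1 = 2 and tw(G) ≤ 2. Conversely, {1, 2, 4} is a clique of size 3, and the vertices of any clique must share a bag in every tree decomposition; so some bag has ≥ 3 vertices and tw(G) ≥ 2. Hence tw(G) = 2 exactly.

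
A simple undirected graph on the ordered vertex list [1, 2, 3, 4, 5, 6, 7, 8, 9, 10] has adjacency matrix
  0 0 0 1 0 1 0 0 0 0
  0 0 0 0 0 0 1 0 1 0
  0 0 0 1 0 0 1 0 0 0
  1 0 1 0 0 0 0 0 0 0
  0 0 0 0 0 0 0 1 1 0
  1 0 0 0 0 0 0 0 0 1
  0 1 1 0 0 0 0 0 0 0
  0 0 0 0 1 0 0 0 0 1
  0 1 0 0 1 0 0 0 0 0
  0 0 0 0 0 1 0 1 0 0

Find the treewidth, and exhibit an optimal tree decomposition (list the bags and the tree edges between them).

Every bag has size at most 3, so the width is 3 − 1 = 2 and tw(G) ≤ 2. Since 4–1–6–10–8–5–9–2–7–3–4 is a cycle in G, G is not acyclic. Forests are exactly the graphs of treewidth ≤ 1, so tw(G) ≥ 2. Hence tw(G) = 2 exactly.

Treewidth 2.
Bags: B1 = {1, 4, 6}  B2 = {4, 6, 10}  B3 = {4, 8, 10}  B4 = {4, 5, 8}  B5 = {4, 5, 9}  B6 = {2, 4, 9}  B7 = {2, 4, 7}  B8 = {3, 4, 7}
Tree: B1–B2, B2–B3, B3–B4, B4–B5, B5–B6, B6–B7, B7–B8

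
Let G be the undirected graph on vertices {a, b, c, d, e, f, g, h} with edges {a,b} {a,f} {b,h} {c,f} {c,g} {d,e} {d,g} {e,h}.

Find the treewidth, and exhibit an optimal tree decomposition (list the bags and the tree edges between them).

The largest bag has 3 vertices, giving width 2; this decomposition certifies tw(G) ≤ 2. The edges c–g–d–e–h–b–a–f–c form a cycle, so G is not a tree and its treewidth is at least 2. Hence tw(G) = 2 exactly.

Treewidth 2.
One such decomposition:
Bags: B1 = {c, d, g}  B2 = {c, d, e}  B3 = {c, e, h}  B4 = {b, c, h}  B5 = {a, b, c}  B6 = {a, c, f}
Tree: B1–B2, B2–B3, B3–B4, B4–B5, B5–B6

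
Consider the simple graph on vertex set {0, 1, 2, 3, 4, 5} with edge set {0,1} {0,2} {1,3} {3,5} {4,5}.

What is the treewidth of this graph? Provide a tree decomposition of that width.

Treewidth 1.
One such decomposition:
Bags: B1 = {4, 5}  B2 = {3, 5}  B3 = {1, 3}  B4 = {0, 1}  B5 = {0, 2}
Tree: B1–B2, B2–B3, B3–B4, B4–B5

The largest bag has 2 vertices, giving width 1; this decomposition certifies tw(G) ≤ 1. Any graph with an edge has treewidth ≥ 1, and G has the edge 4–5. Therefore the treewidth is 1.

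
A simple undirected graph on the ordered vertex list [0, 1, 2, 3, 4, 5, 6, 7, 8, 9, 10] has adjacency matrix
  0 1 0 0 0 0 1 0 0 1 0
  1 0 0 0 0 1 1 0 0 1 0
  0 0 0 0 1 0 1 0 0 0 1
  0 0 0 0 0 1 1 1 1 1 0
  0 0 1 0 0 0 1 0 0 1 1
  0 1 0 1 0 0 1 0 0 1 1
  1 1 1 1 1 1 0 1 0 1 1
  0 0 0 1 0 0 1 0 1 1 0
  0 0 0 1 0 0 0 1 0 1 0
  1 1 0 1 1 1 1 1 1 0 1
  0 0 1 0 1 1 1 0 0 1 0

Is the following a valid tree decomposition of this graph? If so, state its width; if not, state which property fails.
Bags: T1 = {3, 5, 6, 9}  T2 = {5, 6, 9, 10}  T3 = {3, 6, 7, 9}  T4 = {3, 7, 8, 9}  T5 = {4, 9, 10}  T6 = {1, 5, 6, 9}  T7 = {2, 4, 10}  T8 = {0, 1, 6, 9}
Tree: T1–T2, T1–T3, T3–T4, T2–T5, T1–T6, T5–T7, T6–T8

A tree decomposition must satisfy three properties: every vertex lies in some bag; for every edge, both endpoints lie together in some bag; and for every vertex, the bags containing it form a connected subtree. Here edge (6,4) lies in no bag, so the decomposition is invalid.

No — edge (6,4) lies in no bag.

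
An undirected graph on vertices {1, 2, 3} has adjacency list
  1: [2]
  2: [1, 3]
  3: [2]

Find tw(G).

1

A width-1 tree decomposition is:
Bags: B1 = {1, 2}  B2 = {2, 3}
Tree: B1–B2
Each bag holds 2 vertices, so the decomposition has width 1, which upper-bounds the treewidth. Since G has at least one edge (e.g. 2–1), it is not an edgeless graph, so tw(G) ≥ 1. Therefore the treewidth is 1.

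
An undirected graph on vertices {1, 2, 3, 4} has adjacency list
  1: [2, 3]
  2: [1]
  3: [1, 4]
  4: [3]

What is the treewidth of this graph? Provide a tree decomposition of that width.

Treewidth 1.
Bags: B1 = {1, 2}  B2 = {1, 3}  B3 = {3, 4}
Tree: B1–B2, B2–B3

Every bag has size at most 2, so the width is 2 − 1 = 1 and tw(G) ≤ 1. Any graph with an edge has treewidth ≥ 1, and G has the edge 2–1. Hence tw(G) = 1 exactly.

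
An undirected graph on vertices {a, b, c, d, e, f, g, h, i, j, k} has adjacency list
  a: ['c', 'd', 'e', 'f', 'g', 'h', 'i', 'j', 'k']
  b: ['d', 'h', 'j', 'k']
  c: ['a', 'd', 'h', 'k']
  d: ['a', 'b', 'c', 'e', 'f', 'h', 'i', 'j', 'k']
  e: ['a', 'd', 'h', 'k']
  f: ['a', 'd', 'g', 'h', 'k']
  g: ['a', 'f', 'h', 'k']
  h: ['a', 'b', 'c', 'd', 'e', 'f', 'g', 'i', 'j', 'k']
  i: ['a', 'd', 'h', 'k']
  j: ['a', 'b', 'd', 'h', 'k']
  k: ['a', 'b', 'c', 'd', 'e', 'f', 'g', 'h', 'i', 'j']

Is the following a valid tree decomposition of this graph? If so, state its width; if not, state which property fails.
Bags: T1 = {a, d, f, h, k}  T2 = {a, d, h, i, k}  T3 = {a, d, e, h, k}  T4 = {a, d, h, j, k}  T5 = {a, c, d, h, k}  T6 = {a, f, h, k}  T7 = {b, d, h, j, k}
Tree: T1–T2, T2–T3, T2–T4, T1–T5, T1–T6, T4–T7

A tree decomposition must satisfy three properties: every vertex lies in some bag; for every edge, both endpoints lie together in some bag; and for every vertex, the bags containing it form a connected subtree. Here vertex g appears in no bag, so the decomposition is invalid.

No — vertex g appears in no bag.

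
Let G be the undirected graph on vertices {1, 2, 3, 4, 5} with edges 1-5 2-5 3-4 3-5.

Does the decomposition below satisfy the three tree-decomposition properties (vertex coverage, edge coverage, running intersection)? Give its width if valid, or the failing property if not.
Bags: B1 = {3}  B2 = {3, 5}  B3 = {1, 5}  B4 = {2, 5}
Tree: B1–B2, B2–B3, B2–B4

No — vertex 4 appears in no bag.

A tree decomposition must satisfy three properties: every vertex lies in some bag; for every edge, both endpoints lie together in some bag; and for every vertex, the bags containing it form a connected subtree. Here vertex 4 appears in no bag, so the decomposition is invalid.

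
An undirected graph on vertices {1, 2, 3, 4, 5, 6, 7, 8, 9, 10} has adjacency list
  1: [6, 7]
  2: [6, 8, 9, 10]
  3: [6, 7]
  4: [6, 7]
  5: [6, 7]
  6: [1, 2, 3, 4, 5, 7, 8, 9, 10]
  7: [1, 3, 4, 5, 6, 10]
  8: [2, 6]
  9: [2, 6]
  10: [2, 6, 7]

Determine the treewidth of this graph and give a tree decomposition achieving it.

Each bag holds 3 vertices, so the decomposition has width 2, which upper-bounds the treewidth. For the lower bound, the 3 vertices {2, 6, 8} are pairwise adjacent, and any tree decomposition puts a clique entirely inside one bag — forcing width ≥ 2. Combining the bounds, tw(G) = 2.

Treewidth 2.
One such decomposition:
Bags: B1 = {2, 6, 10}  B2 = {6, 7, 10}  B3 = {5, 6, 7}  B4 = {1, 6, 7}  B5 = {2, 6, 8}  B6 = {3, 6, 7}  B7 = {2, 6, 9}  B8 = {4, 6, 7}
Tree: B1–B2, B2–B3, B3–B4, B1–B5, B3–B6, B5–B7, B2–B8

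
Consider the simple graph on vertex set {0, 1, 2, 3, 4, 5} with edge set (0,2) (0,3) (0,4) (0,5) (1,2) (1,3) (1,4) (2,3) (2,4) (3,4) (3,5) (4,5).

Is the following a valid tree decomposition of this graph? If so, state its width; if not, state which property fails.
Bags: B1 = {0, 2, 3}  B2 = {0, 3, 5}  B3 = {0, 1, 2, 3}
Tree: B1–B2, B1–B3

A tree decomposition must satisfy three properties: every vertex lies in some bag; for every edge, both endpoints lie together in some bag; and for every vertex, the bags containing it form a connected subtree. Here vertex 4 appears in no bag, so the decomposition is invalid.

No — vertex 4 appears in no bag.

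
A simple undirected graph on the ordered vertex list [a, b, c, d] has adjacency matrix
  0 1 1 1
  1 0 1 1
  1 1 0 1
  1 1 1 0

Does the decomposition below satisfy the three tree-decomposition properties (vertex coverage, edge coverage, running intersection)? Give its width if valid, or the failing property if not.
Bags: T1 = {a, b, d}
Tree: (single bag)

No — vertex c appears in no bag.

A tree decomposition must satisfy three properties: every vertex lies in some bag; for every edge, both endpoints lie together in some bag; and for every vertex, the bags containing it form a connected subtree. Here vertex c appears in no bag, so the decomposition is invalid.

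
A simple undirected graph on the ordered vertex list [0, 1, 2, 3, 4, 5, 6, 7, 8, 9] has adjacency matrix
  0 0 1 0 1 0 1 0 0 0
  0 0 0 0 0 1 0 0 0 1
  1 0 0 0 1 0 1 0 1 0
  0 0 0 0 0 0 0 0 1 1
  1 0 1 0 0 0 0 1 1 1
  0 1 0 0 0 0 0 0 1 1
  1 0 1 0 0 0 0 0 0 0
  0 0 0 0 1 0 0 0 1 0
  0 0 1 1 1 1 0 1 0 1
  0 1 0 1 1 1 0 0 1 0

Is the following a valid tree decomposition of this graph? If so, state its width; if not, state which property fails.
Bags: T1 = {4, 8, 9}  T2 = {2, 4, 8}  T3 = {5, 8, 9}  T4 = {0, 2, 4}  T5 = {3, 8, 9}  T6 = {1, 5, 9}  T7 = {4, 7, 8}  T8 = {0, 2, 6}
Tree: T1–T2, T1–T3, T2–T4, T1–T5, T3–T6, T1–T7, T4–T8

Vertex coverage: the bags together contain {0, 1, 2, 3, 4, 5, 6, 7, 8, 9}, the full vertex set. Edge coverage: each edge of G has both endpoints in at least one bag. Running intersection: for every vertex, the bags containing it form a connected subtree. All three properties hold, so this is a valid tree decomposition of width max|bag| − 1 = 2, and hence tw(G) ≤ 2.

Yes; width 2.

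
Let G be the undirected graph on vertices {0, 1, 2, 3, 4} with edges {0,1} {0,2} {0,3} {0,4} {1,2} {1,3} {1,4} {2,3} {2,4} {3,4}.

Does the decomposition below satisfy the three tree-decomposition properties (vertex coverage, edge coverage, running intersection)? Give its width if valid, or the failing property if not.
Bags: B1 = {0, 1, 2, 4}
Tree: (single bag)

A tree decomposition must satisfy three properties: every vertex lies in some bag; for every edge, both endpoints lie together in some bag; and for every vertex, the bags containing it form a connected subtree. Here vertex 3 appears in no bag, so the decomposition is invalid.

No — vertex 3 appears in no bag.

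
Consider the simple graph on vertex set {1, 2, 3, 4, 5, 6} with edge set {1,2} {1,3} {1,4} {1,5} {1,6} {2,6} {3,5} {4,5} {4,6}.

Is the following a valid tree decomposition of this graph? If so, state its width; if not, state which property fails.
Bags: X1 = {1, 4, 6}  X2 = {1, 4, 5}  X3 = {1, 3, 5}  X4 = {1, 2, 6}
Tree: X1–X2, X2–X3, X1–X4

Every vertex of G appears in some bag (union = {1, 2, 3, 4, 5, 6}); every edge is covered by a bag; and for each vertex v the set of bags containing v is connected in the bag tree. The decomposition is therefore valid. The largest bag has 3 vertices, so the width is 2.

Yes; width 2.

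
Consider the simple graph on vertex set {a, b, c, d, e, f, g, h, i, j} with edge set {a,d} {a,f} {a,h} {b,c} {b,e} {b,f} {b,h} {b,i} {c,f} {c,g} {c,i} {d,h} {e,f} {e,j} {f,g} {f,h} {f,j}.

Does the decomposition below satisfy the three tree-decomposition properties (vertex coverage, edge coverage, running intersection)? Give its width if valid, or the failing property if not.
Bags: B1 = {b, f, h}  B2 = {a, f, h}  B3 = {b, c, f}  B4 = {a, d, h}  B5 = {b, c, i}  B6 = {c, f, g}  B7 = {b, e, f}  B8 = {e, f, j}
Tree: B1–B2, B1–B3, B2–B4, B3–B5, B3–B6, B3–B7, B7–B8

Yes; width 2.

Vertex coverage: the bags together contain {a, b, c, d, e, f, g, h, i, j}, the full vertex set. Edge coverage: each edge of G has both endpoints in at least one bag. Running intersection: for every vertex, the bags containing it form a connected subtree. All three properties hold, so this is a valid tree decomposition of width max|bag| − 1 = 2, and hence tw(G) ≤ 2.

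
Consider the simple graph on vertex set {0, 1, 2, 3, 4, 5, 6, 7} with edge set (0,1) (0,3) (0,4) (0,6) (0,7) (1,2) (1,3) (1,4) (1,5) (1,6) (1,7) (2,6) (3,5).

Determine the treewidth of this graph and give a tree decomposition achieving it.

The largest bag has 3 vertices, giving width 2; this decomposition certifies tw(G) ≤ 2. For the lower bound, the 3 vertices {0, 1, 3} are pairwise adjacent, and any tree decomposition puts a clique entirely inside one bag — forcing width ≥ 2. Hence tw(G) = 2 exactly.

Treewidth 2.
One optimal decomposition is:
Bags: B1 = {0, 1, 3}  B2 = {0, 1, 6}  B3 = {1, 3, 5}  B4 = {1, 2, 6}  B5 = {0, 1, 4}  B6 = {0, 1, 7}
Tree: B1–B2, B1–B3, B2–B4, B2–B5, B1–B6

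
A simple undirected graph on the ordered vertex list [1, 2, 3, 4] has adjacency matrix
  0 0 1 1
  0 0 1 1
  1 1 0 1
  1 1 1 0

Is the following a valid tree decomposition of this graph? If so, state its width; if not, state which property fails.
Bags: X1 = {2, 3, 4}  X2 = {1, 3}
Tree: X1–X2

A tree decomposition must satisfy three properties: every vertex lies in some bag; for every edge, both endpoints lie together in some bag; and for every vertex, the bags containing it form a connected subtree. Here edge (4,1) lies in no bag, so the decomposition is invalid.

No — edge (4,1) lies in no bag.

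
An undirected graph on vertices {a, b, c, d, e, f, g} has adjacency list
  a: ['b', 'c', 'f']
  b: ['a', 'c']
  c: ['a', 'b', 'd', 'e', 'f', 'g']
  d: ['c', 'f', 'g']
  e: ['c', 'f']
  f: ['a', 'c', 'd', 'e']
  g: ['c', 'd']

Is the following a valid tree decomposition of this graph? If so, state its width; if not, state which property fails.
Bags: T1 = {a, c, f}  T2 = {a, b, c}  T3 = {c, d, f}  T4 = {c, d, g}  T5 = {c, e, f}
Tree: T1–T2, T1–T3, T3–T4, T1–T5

Yes; width 2.

Checking the three conditions: (i) the bags cover all of {a, b, c, d, e, f, g}; (ii) for each edge, some bag contains both endpoints; (iii) the bags containing any fixed vertex form a subtree. All hold, so the decomposition is valid with width 3 − 1 = 2.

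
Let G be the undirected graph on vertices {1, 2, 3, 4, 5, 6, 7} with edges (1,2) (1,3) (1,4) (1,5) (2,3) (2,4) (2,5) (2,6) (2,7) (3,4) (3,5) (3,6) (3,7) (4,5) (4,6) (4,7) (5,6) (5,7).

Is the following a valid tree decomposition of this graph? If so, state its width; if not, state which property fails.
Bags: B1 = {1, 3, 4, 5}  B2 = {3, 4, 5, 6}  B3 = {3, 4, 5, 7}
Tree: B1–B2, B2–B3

A tree decomposition must satisfy three properties: every vertex lies in some bag; for every edge, both endpoints lie together in some bag; and for every vertex, the bags containing it form a connected subtree. Here vertex 2 appears in no bag, so the decomposition is invalid.

No — vertex 2 appears in no bag.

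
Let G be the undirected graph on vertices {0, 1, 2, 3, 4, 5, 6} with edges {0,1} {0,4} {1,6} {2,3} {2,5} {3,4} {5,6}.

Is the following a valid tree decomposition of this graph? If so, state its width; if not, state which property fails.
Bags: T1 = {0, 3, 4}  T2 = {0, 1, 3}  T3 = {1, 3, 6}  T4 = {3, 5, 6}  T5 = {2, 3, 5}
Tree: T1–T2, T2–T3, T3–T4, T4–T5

Yes; width 2.

Every vertex of G appears in some bag (union = {0, 1, 2, 3, 4, 5, 6}); every edge is covered by a bag; and for each vertex v the set of bags containing v is connected in the bag tree. The decomposition is therefore valid. The largest bag has 3 vertices, so the width is 2.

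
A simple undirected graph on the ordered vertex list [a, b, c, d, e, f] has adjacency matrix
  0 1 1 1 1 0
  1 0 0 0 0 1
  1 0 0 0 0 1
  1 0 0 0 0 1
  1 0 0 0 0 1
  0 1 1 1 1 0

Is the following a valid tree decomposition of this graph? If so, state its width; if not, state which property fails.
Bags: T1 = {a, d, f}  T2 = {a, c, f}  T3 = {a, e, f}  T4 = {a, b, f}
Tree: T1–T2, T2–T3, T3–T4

Vertex coverage: the bags together contain {a, b, c, d, e, f}, the full vertex set. Edge coverage: each edge of G has both endpoints in at least one bag. Running intersection: for every vertex, the bags containing it form a connected subtree. All three properties hold, so this is a valid tree decomposition of width max|bag| − 1 = 2, and hence tw(G) ≤ 2.

Yes; width 2.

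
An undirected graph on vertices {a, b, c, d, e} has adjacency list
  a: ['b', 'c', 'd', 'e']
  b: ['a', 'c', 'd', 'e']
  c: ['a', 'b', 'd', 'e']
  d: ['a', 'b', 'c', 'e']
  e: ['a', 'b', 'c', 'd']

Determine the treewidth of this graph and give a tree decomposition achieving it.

With just one bag of size 5, the width is 5 − 1 = 4, so tw(G) ≤ 4. For the lower bound, the 5 vertices {a, b, c, d, e} are pairwise adjacent, and any tree decomposition puts a clique entirely inside one bag — forcing width ≥ 4. Therefore the treewidth is 4.

Treewidth 4.
One optimal decomposition is:
Bags: B1 = {a, b, c, d, e}
Tree: (single bag)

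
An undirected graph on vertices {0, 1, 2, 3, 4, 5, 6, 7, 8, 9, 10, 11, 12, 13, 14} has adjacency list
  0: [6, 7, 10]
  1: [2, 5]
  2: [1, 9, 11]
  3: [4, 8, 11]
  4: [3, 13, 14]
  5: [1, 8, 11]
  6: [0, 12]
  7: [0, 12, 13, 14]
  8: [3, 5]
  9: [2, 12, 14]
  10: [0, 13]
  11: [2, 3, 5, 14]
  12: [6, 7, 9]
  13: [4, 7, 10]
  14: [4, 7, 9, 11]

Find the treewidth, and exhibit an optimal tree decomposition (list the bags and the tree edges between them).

Treewidth 3.
Bags: B1 = {0, 6, 10, 13}  B2 = {0, 6, 7, 13}  B3 = {6, 7, 12, 13}  B4 = {4, 7, 12, 13}  B5 = {4, 7, 12, 14}  B6 = {4, 9, 12, 14}  B7 = {3, 4, 9, 14}  B8 = {3, 9, 11, 14}  B9 = {2, 3, 9, 11}  B10 = {2, 3, 8, 11}  B11 = {2, 5, 8, 11}  B12 = {1, 2, 5, 8}
Tree: B1–B2, B2–B3, B3–B4, B4–B5, B5–B6, B6–B7, B7–B8, B8–B9, B9–B10, B10–B11, B11–B12

Each bag holds 4 vertices, so the decomposition has width 3, which upper-bounds the treewidth. For the lower bound: the 4 vertex sets {0,6,10}, {13}, {7}, {4,9,12,14} are disjoint, each induces a connected subgraph, and every pair is joined by at least one edge of G. Contracting each set to a single vertex therefore yields K_{4} as a minor, and since treewidth is minor-monotone, tw(G) ≥ tw(K_{4}) = 3. Hence tw(G) = 3 exactly.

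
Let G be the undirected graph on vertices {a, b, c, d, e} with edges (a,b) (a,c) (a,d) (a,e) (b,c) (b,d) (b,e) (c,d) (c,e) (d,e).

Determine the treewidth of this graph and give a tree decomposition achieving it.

A single bag containing all 5 vertices is trivially a valid decomposition of width 4. Conversely, {a, b, c, d, e} is a clique of size 5, and the vertices of any clique must share a bag in every tree decomposition; so some bag has ≥ 5 vertices and tw(G) ≥ 4. Therefore the treewidth is 4.

Treewidth 4.
One optimal decomposition is:
Bags: B1 = {a, b, c, d, e}
Tree: (single bag)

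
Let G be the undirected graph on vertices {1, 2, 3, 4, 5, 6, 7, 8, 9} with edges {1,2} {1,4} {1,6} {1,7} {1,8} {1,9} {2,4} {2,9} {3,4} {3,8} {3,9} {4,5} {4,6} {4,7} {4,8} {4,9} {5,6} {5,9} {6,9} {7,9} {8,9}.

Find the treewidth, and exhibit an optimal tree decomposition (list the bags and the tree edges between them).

Treewidth 3.
One such decomposition:
Bags: B1 = {3, 4, 8, 9}  B2 = {1, 4, 8, 9}  B3 = {1, 4, 7, 9}  B4 = {1, 4, 6, 9}  B5 = {1, 2, 4, 9}  B6 = {4, 5, 6, 9}
Tree: B1–B2, B2–B3, B2–B4, B4–B5, B4–B6

Each bag holds 4 vertices, so the decomposition has width 3, which upper-bounds the treewidth. Conversely, {1, 4, 8, 9} is a clique of size 4, and the vertices of any clique must share a bag in every tree decomposition; so some bag has ≥ 4 vertices and tw(G) ≥ 3. Hence tw(G) = 3 exactly.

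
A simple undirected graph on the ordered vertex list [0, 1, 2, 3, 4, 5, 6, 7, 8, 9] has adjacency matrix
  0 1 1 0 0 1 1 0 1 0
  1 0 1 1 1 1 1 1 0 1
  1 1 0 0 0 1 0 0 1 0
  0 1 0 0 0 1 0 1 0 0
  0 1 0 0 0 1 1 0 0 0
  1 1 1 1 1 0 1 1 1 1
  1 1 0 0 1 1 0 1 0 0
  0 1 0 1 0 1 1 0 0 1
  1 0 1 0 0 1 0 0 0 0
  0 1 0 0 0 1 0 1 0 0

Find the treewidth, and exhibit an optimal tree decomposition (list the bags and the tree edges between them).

Each bag holds 4 vertices, so the decomposition has width 3, which upper-bounds the treewidth. For the lower bound, the 4 vertices {0, 2, 5, 8} are pairwise adjacent, and any tree decomposition puts a clique entirely inside one bag — forcing width ≥ 3. The upper and lower bounds meet at 3, so that is the treewidth.

Treewidth 3.
One such decomposition:
Bags: B1 = {0, 1, 5, 6}  B2 = {1, 5, 6, 7}  B3 = {0, 1, 2, 5}  B4 = {0, 2, 5, 8}  B5 = {1, 5, 7, 9}  B6 = {1, 3, 5, 7}  B7 = {1, 4, 5, 6}
Tree: B1–B2, B1–B3, B3–B4, B2–B5, B2–B6, B2–B7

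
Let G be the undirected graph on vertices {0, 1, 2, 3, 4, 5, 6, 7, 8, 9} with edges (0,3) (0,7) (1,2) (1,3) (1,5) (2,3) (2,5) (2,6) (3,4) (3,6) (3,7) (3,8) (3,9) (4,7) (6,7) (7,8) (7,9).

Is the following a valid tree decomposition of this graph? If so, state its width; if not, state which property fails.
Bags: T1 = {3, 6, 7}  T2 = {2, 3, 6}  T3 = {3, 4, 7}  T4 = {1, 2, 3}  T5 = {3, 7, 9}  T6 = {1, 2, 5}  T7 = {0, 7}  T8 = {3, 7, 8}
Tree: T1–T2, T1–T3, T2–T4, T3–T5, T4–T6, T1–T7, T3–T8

A tree decomposition must satisfy three properties: every vertex lies in some bag; for every edge, both endpoints lie together in some bag; and for every vertex, the bags containing it form a connected subtree. Here edge (3,0) lies in no bag, so the decomposition is invalid.

No — edge (3,0) lies in no bag.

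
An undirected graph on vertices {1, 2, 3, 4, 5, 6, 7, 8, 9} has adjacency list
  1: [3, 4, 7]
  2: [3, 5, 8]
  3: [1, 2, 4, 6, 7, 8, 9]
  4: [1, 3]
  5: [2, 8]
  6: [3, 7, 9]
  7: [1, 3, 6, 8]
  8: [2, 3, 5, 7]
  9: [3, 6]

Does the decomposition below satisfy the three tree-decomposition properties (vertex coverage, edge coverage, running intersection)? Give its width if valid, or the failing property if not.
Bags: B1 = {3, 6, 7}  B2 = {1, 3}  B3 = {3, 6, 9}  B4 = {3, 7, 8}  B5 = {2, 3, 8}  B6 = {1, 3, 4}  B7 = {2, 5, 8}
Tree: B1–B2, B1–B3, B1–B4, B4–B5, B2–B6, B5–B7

A tree decomposition must satisfy three properties: every vertex lies in some bag; for every edge, both endpoints lie together in some bag; and for every vertex, the bags containing it form a connected subtree. Here edge (7,1) lies in no bag, so the decomposition is invalid.

No — edge (7,1) lies in no bag.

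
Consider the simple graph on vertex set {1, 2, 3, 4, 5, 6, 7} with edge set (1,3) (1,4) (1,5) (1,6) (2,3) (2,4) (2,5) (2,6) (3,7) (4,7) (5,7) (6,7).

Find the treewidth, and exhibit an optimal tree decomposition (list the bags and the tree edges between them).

Treewidth 3.
Bags: B1 = {1, 2, 4, 7}  B2 = {1, 2, 3, 7}  B3 = {1, 2, 5, 7}  B4 = {1, 2, 6, 7}
Tree: B1–B2, B2–B3, B3–B4

Every bag has size at most 4, so the width is 4 − 1 = 3 and tw(G) ≤ 3. For the lower bound: the 4 vertex sets {1,4}, {2,3}, {7}, {5} are disjoint, each induces a connected subgraph, and every pair is joined by at least one edge of G. Contracting each set to a single vertex therefore yields K_{4} as a minor, and since treewidth is minor-monotone, tw(G) ≥ tw(K_{4}) = 3. Combining the bounds, tw(G) = 3.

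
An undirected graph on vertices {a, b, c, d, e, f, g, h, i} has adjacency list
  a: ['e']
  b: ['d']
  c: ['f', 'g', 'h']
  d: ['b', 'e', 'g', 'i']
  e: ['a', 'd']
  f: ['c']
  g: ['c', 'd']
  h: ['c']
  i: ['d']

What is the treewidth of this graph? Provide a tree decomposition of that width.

Every bag has size at most 2, so the width is 2 − 1 = 1 and tw(G) ≤ 1. Since G has at least one edge (e.g. g–d), it is not an edgeless graph, so tw(G) ≥ 1. The upper and lower bounds meet at 1, so that is the treewidth.

Treewidth 1.
One such decomposition:
Bags: B1 = {d, g}  B2 = {d, i}  B3 = {d, e}  B4 = {a, e}  B5 = {c, g}  B6 = {b, d}  B7 = {c, h}  B8 = {c, f}
Tree: B1–B2, B2–B3, B3–B4, B1–B5, B1–B6, B5–B7, B7–B8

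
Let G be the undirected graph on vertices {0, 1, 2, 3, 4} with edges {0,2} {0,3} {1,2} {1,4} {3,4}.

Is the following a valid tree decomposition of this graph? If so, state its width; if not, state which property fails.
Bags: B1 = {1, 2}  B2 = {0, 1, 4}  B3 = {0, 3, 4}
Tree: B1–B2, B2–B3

A tree decomposition must satisfy three properties: every vertex lies in some bag; for every edge, both endpoints lie together in some bag; and for every vertex, the bags containing it form a connected subtree. Here edge (0,2) lies in no bag, so the decomposition is invalid.

No — edge (0,2) lies in no bag.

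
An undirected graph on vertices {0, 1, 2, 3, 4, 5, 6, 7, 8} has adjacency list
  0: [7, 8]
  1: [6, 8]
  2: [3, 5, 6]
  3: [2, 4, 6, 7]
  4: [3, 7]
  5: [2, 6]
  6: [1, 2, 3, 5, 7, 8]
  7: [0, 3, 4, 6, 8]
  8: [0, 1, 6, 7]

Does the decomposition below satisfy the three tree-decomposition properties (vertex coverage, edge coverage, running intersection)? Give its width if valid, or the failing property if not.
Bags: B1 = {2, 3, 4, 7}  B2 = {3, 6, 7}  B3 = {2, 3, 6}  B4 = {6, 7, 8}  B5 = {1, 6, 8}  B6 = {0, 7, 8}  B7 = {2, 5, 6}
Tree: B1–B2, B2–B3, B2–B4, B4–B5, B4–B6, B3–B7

A tree decomposition must satisfy three properties: every vertex lies in some bag; for every edge, both endpoints lie together in some bag; and for every vertex, the bags containing it form a connected subtree. Here bags containing vertex 2 are not connected in the tree, so the decomposition is invalid.

No — bags containing vertex 2 are not connected in the tree.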